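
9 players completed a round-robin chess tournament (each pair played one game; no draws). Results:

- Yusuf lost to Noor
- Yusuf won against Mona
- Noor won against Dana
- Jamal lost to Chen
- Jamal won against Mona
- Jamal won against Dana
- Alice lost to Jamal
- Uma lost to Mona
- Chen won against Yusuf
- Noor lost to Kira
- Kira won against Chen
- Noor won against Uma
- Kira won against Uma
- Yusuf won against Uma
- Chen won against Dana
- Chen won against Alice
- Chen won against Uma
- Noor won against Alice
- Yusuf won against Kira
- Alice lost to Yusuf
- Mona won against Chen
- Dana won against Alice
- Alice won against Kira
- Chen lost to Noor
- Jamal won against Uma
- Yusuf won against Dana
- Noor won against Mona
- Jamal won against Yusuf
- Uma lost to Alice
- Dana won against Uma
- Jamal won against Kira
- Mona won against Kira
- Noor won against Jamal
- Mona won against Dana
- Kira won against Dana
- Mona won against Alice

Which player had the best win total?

Noor

Win totals: Yusuf 5, Kira 4, Noor 7, Jamal 6, Chen 5, Dana 2, Alice 2, Uma 0, Mona 5.
Noor leads with 7 wins (next highest: 6).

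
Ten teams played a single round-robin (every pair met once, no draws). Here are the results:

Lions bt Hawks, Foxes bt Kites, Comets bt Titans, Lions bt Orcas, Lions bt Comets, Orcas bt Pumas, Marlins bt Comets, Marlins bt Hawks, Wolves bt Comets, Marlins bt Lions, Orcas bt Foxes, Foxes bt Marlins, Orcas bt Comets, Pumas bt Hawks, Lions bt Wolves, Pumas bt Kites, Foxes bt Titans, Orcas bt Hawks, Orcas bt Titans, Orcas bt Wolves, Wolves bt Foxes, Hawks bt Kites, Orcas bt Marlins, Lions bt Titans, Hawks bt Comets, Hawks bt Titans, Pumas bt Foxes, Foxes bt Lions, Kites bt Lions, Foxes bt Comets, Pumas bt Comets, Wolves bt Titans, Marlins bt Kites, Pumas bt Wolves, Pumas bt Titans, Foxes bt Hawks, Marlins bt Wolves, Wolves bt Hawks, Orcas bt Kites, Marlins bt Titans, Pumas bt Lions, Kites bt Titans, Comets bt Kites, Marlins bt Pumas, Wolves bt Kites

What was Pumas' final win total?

7

Pumas' results: beat Wolves, Lions, Titans, Hawks, Comets, Kites, Foxes; lost to Orcas, Marlins.
That is 7 wins.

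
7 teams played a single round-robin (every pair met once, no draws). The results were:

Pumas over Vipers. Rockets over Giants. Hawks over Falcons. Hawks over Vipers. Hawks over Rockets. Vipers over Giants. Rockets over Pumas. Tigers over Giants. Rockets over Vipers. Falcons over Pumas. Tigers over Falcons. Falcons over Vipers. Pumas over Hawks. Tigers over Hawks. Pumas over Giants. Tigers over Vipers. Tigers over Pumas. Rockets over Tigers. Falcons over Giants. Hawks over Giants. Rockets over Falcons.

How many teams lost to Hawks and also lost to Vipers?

1

Hawks beat: Rockets, Vipers, Falcons, Giants.
Vipers beat: Giants.
Both beat: Giants — 1.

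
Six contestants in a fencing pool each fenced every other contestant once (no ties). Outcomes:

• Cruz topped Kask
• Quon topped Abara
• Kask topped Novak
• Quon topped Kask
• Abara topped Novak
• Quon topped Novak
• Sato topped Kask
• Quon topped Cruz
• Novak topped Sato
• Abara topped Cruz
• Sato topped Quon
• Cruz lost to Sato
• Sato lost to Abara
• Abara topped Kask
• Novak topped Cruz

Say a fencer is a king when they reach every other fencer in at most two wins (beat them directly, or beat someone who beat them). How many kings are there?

3

Cruz cannot reach Sato, Quon, Abara in two steps.
Kask cannot reach Quon, Abara in two steps.
Sato reaches everyone (king).
Novak cannot reach Abara in two steps.
Quon reaches everyone (king).
Abara reaches everyone (king).
Kings: Sato, Quon, Abara — 3.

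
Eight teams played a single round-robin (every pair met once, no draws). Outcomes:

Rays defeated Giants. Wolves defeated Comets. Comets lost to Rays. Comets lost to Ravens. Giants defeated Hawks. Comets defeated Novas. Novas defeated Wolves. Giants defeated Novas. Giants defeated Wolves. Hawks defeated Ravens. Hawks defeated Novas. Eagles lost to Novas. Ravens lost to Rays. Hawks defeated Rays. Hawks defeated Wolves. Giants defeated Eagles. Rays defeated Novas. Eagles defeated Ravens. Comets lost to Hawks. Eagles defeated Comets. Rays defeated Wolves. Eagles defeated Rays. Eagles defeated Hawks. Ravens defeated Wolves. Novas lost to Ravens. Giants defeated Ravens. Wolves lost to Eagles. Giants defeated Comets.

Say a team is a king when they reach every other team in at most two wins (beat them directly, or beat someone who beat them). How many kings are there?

Ravens cannot reach Hawks, Giants, Rays in two steps.
Comets cannot reach Ravens, Hawks, Giants, Rays in two steps.
Hawks reaches everyone (king).
Giants reaches everyone (king).
Rays reaches everyone (king).
Wolves cannot reach Ravens, Hawks, Giants, Rays, Eagles in two steps.
Eagles reaches everyone (king).
Novas cannot reach Giants in two steps.
Kings: Hawks, Giants, Rays, Eagles — 4.

4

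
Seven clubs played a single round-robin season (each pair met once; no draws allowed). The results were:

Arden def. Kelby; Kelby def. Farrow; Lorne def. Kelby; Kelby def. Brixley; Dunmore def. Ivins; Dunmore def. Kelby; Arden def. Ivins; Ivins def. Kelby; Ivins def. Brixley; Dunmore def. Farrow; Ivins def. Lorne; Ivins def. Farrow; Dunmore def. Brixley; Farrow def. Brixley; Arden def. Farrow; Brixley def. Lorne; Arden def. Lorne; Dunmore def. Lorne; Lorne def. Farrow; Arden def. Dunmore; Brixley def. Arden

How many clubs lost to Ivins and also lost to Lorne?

2

Ivins beat: Kelby, Brixley, Lorne, Farrow.
Lorne beat: Kelby, Farrow.
Both beat: Kelby, Farrow — 2.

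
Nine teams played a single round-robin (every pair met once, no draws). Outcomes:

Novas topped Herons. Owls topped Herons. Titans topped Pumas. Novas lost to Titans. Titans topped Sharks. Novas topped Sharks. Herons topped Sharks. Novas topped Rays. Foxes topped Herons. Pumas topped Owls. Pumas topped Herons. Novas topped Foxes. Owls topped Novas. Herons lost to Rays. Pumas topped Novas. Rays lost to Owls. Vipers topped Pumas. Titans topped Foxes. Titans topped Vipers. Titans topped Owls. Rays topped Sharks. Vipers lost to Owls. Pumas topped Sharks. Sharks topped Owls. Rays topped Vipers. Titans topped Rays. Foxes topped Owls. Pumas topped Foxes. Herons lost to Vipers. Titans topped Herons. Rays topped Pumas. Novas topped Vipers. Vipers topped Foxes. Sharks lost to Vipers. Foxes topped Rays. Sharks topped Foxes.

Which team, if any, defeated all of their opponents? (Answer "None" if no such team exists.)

Titans

Titans has 8 wins out of 8 opponents — a perfect record.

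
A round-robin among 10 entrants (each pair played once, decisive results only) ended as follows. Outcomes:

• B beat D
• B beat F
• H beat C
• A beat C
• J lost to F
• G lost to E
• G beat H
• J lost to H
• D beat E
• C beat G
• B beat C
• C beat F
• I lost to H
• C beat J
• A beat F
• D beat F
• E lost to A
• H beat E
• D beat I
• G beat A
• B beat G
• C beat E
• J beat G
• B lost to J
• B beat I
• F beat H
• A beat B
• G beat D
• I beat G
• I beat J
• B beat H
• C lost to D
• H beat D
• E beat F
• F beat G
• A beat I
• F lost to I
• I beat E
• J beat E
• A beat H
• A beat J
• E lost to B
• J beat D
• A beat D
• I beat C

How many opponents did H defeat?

5

H's results: beat C, D, E, I, J; lost to A, B, F, G.
That is 5 wins.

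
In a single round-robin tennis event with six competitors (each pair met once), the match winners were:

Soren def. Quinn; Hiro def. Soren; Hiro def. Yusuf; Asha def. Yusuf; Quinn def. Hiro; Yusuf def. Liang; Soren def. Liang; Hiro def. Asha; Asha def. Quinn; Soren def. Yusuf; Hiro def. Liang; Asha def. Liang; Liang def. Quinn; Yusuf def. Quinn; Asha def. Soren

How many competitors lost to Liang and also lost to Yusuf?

Liang beat: Quinn.
Yusuf beat: Quinn, Liang.
Both beat: Quinn — 1.

1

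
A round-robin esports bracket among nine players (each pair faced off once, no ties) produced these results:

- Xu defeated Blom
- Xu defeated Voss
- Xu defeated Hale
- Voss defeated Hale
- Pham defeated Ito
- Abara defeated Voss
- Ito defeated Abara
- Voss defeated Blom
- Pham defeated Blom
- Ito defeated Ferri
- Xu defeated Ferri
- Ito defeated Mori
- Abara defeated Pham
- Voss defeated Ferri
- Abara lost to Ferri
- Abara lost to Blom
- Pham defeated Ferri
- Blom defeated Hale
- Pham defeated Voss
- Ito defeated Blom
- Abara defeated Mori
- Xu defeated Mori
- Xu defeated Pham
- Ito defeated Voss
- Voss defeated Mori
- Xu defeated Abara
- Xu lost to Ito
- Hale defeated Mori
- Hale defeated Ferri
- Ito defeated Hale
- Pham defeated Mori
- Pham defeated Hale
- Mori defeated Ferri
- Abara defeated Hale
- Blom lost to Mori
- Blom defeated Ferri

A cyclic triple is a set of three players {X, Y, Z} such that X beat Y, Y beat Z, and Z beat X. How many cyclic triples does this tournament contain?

Win totals: Abara 4, Mori 2, Hale 2, Blom 3, Ito 7, Pham 6, Ferri 1, Voss 4, Xu 7.
A player with w wins dominates both others in C(w,2) triples; summing gives 6 + 1 + 1 + 3 + 21 + 15 + 0 + 6 + 21 = 74 transitive triples.
Total triples C(9,3) = 84, so cyclic triples = 84 − 74 = 10.

10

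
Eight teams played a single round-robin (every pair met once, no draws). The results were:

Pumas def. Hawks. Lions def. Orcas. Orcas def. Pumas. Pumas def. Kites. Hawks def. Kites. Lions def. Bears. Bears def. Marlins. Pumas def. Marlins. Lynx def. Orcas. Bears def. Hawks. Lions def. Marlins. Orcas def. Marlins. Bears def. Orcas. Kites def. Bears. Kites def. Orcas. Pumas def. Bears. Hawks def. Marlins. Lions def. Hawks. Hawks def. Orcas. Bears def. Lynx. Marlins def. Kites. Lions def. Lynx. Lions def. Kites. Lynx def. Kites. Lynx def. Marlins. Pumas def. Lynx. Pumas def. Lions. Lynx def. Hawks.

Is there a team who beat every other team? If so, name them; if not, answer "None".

Highest win total is Pumas with 6 (out of 7 possible).
Pumas lost to Orcas, so no team went undefeated.

None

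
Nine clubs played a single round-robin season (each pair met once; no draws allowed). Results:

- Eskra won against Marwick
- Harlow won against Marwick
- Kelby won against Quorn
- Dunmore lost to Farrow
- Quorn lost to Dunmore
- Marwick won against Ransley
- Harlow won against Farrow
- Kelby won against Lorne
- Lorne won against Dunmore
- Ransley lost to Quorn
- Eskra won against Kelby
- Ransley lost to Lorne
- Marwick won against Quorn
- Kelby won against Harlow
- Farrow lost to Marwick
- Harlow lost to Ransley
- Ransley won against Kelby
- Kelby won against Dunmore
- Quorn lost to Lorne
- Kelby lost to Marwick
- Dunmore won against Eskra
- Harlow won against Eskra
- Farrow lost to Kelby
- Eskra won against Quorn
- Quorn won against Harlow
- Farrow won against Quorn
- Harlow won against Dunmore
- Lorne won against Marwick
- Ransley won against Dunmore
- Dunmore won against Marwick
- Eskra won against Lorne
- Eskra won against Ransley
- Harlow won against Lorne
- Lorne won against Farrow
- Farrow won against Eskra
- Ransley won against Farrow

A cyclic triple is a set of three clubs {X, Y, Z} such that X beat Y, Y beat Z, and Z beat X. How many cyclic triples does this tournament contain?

Win totals: Farrow 3, Kelby 5, Harlow 5, Marwick 4, Ransley 4, Quorn 2, Eskra 5, Lorne 5, Dunmore 3.
A club with w wins dominates both others in C(w,2) triples; summing gives 3 + 10 + 10 + 6 + 6 + 1 + 10 + 10 + 3 = 59 transitive triples.
Total triples C(9,3) = 84, so cyclic triples = 84 − 59 = 25.

25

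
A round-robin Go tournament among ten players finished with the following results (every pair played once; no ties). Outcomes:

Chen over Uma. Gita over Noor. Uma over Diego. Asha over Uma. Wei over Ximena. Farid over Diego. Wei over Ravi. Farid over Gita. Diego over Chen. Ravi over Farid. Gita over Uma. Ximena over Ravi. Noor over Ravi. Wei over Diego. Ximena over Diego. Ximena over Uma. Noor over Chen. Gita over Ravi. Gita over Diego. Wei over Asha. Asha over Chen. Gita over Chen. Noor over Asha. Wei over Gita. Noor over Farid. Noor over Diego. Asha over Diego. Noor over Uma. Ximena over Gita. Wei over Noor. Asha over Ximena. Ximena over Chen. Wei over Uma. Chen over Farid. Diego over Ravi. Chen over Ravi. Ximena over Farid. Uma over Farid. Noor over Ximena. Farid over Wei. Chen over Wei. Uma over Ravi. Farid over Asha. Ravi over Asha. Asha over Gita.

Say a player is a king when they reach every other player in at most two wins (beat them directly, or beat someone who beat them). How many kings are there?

7

Uma cannot reach Ximena, Noor in two steps.
Chen reaches everyone (king).
Diego cannot reach Gita, Ximena, Noor in two steps.
Asha reaches everyone (king).
Wei reaches everyone (king).
Farid reaches everyone (king).
Gita reaches everyone (king).
Ximena reaches everyone (king).
Noor reaches everyone (king).
Ravi cannot reach Noor in two steps.
Kings: Chen, Asha, Wei, Farid, Gita, Ximena, Noor — 7.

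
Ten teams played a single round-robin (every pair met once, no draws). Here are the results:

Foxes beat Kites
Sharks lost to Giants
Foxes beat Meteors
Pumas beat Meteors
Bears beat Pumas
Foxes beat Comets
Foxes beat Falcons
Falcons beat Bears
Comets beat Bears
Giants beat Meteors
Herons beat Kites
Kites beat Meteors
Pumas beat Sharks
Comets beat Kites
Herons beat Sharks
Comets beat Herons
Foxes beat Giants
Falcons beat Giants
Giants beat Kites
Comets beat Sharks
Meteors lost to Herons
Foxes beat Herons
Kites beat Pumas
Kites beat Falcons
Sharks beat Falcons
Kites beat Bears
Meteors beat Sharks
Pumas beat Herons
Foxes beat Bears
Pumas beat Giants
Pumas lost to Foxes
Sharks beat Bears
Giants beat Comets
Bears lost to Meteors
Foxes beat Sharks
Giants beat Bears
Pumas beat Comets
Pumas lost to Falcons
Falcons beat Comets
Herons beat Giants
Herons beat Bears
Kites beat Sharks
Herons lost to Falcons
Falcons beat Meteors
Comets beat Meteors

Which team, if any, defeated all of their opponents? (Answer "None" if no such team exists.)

Foxes has 9 wins out of 9 opponents — a perfect record.

Foxes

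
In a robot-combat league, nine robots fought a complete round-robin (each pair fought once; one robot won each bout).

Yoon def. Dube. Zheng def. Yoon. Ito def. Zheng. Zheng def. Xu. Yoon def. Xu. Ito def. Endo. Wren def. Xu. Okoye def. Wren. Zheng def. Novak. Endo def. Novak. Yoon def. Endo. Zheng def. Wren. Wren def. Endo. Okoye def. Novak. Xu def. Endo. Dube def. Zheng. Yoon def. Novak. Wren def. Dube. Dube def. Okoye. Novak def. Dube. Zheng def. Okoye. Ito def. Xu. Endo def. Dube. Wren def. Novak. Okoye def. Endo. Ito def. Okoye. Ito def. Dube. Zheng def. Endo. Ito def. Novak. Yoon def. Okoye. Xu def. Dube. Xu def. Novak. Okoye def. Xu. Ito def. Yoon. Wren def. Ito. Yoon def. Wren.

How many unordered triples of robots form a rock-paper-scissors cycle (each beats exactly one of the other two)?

12

Win totals: Yoon 6, Okoye 4, Ito 7, Zheng 6, Novak 1, Xu 3, Wren 5, Dube 2, Endo 2.
A robot with w wins dominates both others in C(w,2) triples; summing gives 15 + 6 + 21 + 15 + 0 + 3 + 10 + 1 + 1 = 72 transitive triples.
Total triples C(9,3) = 84, so cyclic triples = 84 − 72 = 12.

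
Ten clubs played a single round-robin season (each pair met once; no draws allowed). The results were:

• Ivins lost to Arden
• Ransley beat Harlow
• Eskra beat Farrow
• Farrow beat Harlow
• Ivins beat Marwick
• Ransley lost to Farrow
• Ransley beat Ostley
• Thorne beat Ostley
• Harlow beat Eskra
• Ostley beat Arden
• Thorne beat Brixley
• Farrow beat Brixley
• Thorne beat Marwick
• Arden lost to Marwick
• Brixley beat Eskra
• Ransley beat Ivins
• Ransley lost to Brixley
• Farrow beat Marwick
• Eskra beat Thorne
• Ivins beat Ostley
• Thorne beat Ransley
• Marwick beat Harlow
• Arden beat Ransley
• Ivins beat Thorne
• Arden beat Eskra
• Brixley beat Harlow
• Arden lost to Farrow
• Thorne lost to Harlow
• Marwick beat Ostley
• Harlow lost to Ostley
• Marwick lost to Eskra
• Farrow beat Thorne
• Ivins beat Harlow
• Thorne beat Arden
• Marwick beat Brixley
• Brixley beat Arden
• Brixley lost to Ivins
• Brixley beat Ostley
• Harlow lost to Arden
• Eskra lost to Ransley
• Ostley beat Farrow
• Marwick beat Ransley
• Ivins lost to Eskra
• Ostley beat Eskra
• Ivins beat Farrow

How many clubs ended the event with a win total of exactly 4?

4

Win totals: Ransley 4, Brixley 5, Arden 4, Ivins 6, Eskra 4, Thorne 5, Harlow 2, Ostley 4, Marwick 5, Farrow 6.
Exactly 4: Ransley, Arden, Eskra, Ostley — 4 clubs.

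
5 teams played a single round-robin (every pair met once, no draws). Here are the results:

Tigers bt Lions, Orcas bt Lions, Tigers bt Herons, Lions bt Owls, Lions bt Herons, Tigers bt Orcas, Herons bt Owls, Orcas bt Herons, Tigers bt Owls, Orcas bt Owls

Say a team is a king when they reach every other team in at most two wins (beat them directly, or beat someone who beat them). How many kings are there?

1

Owls cannot reach Tigers, Orcas, Herons, Lions in two steps.
Tigers reaches everyone (king).
Orcas cannot reach Tigers in two steps.
Herons cannot reach Tigers, Orcas, Lions in two steps.
Lions cannot reach Tigers, Orcas in two steps.
Kings: Tigers — 1.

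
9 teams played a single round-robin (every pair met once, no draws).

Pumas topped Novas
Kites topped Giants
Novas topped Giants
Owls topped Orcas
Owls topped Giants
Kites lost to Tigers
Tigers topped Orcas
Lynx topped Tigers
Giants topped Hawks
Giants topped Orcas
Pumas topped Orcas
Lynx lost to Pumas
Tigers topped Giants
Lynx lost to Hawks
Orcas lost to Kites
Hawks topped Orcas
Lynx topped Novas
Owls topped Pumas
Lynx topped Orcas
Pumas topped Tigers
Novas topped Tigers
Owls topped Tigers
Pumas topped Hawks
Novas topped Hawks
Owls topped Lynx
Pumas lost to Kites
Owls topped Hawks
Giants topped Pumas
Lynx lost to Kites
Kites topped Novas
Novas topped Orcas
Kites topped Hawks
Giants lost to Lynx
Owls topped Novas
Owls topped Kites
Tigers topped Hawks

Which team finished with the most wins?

Owls

Win totals: Lynx 4, Tigers 4, Owls 8, Novas 4, Hawks 2, Pumas 5, Giants 3, Kites 6, Orcas 0.
Owls leads with 8 wins (next highest: 6).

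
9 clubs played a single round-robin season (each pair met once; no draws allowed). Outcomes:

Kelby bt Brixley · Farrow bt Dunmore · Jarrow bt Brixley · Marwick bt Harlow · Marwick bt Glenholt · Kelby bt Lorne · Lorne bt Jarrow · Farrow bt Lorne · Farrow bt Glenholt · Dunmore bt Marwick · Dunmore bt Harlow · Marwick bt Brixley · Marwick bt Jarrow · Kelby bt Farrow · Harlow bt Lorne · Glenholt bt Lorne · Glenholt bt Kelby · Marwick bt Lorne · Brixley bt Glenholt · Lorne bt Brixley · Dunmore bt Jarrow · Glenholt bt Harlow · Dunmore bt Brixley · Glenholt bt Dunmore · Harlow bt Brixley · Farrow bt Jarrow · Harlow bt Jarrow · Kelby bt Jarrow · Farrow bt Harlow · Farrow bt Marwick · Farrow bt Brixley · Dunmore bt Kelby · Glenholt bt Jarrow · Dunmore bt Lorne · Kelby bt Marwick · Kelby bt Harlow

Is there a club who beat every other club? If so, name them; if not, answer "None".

None

Highest win total is Farrow with 7 (out of 8 possible).
Farrow lost to Kelby, so no club went undefeated.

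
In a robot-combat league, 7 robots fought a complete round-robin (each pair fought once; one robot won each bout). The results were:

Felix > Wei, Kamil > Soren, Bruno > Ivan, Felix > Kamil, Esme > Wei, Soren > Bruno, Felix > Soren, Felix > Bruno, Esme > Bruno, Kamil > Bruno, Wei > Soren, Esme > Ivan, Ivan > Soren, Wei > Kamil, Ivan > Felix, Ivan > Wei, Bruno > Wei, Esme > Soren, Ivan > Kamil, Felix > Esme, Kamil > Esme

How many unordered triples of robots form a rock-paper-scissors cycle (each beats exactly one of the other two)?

8

Win totals: Bruno 2, Kamil 3, Esme 4, Wei 2, Soren 1, Felix 5, Ivan 4.
A robot with w wins dominates both others in C(w,2) triples; summing gives 1 + 3 + 6 + 1 + 0 + 10 + 6 = 27 transitive triples.
Total triples C(7,3) = 35, so cyclic triples = 35 − 27 = 8.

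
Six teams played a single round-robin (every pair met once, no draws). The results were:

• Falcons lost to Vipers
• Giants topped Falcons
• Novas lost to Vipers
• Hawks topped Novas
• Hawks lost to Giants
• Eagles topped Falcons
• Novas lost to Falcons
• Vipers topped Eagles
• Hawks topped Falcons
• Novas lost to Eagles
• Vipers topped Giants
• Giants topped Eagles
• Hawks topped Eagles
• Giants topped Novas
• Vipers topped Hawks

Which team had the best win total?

Win totals: Vipers 5, Falcons 1, Novas 0, Giants 4, Eagles 2, Hawks 3.
Vipers leads with 5 wins (next highest: 4).

Vipers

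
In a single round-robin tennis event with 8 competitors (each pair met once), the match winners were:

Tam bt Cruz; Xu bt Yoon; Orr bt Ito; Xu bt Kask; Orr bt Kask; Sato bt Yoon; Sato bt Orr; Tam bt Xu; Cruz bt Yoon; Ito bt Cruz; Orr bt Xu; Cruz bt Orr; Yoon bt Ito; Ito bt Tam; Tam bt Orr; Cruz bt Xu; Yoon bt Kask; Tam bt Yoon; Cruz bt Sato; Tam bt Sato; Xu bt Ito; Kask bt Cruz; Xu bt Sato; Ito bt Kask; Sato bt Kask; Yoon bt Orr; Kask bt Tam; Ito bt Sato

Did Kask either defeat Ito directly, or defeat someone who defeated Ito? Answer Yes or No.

Kask did not beat Ito directly.
Kask beat Cruz, Tam, but each of them lost to Ito. No two-step path.

No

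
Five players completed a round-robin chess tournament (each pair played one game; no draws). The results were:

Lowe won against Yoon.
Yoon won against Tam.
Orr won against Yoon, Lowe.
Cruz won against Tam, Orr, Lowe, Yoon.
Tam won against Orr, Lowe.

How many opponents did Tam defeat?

Tam's results: beat Lowe, Orr; lost to Cruz, Yoon.
That is 2 wins.

2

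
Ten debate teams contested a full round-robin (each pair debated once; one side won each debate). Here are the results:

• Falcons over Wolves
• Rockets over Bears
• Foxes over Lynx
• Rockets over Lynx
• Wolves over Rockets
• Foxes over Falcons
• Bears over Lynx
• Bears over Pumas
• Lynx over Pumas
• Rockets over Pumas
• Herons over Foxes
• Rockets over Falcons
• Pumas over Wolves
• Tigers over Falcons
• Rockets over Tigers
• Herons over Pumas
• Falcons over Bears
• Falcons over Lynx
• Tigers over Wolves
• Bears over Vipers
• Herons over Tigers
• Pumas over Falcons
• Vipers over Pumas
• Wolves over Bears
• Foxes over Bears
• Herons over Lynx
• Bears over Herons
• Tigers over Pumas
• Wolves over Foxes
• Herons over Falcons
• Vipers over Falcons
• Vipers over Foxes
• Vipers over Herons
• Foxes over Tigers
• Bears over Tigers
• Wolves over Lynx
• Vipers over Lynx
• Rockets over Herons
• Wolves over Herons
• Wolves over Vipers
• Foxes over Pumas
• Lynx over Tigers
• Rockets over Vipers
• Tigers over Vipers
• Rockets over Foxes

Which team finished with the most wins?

Rockets

Win totals: Rockets 8, Vipers 5, Pumas 2, Bears 5, Lynx 2, Wolves 6, Tigers 4, Herons 5, Falcons 3, Foxes 5.
Rockets leads with 8 wins (next highest: 6).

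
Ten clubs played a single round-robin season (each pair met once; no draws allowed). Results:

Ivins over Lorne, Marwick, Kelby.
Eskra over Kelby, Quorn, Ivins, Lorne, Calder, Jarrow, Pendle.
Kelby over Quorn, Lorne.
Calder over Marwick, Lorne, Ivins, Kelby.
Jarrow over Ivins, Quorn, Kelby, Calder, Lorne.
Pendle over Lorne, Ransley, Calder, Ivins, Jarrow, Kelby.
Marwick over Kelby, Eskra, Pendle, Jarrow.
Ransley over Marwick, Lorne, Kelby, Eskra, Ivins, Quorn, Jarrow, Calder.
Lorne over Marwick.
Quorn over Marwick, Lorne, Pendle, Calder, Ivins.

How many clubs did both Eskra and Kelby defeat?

Eskra beat: Calder, Jarrow, Quorn, Kelby, Lorne, Pendle, Ivins.
Kelby beat: Quorn, Lorne.
Both beat: Quorn, Lorne — 2.

2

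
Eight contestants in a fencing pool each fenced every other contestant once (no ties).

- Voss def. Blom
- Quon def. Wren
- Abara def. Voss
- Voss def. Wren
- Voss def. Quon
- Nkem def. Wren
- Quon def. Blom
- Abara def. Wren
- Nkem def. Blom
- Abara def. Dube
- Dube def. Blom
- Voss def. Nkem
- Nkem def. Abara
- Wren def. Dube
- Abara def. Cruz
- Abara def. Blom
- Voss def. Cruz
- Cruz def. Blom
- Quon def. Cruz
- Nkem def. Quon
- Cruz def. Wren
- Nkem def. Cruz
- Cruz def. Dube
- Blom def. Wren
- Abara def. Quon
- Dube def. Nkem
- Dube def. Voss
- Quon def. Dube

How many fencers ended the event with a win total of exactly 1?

Win totals: Blom 1, Abara 6, Nkem 5, Quon 4, Cruz 3, Wren 1, Voss 5, Dube 3.
Exactly 1: Blom, Wren — 2 fencers.

2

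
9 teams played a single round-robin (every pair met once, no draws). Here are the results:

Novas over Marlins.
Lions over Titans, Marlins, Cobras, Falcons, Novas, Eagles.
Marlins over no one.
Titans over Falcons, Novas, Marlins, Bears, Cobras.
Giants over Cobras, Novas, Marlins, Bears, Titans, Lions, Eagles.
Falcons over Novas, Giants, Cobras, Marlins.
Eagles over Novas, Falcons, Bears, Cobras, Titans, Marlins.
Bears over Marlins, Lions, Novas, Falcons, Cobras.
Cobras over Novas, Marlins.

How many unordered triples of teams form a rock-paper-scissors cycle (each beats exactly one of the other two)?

Win totals: Marlins 0, Falcons 4, Bears 5, Titans 5, Giants 7, Lions 6, Eagles 6, Cobras 2, Novas 1.
A team with w wins dominates both others in C(w,2) triples; summing gives 0 + 6 + 10 + 10 + 21 + 15 + 15 + 1 + 0 = 78 transitive triples.
Total triples C(9,3) = 84, so cyclic triples = 84 − 78 = 6.

6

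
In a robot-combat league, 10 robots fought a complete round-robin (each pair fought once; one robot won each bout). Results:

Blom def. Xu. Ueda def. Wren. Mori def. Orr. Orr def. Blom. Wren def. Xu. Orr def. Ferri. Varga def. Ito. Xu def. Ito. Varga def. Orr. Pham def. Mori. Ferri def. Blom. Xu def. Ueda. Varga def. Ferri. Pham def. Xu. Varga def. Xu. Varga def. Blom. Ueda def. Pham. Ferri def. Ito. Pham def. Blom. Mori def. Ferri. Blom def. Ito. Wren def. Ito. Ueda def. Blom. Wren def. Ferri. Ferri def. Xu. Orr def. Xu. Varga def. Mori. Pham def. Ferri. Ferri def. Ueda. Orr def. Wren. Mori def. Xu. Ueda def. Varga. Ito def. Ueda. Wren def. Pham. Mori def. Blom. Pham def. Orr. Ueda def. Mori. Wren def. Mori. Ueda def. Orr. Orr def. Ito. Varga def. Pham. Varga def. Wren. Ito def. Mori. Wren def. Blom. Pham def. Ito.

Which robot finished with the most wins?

Win totals: Mori 4, Varga 8, Blom 2, Ueda 6, Orr 5, Ferri 4, Xu 2, Pham 6, Ito 2, Wren 6.
Varga leads with 8 wins (next highest: 6).

Varga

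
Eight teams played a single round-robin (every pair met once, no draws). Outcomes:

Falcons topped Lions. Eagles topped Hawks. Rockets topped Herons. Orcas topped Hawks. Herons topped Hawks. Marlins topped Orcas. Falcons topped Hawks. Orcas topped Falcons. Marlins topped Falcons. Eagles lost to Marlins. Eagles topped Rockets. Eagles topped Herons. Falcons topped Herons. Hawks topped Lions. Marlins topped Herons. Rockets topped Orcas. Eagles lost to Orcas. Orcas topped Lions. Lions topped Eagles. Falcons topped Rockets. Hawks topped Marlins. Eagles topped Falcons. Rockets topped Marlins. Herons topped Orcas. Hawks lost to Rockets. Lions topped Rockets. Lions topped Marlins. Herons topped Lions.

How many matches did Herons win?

Herons' results: beat Lions, Hawks, Orcas; lost to Falcons, Rockets, Marlins, Eagles.
That is 3 wins.

3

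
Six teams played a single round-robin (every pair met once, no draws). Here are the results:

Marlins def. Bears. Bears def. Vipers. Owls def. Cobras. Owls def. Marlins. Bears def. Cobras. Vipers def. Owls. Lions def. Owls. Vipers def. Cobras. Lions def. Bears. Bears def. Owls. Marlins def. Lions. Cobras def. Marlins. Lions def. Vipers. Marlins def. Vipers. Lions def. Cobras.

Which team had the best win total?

Win totals: Owls 2, Bears 3, Marlins 3, Cobras 1, Vipers 2, Lions 4.
Lions leads with 4 wins (next highest: 3).

Lions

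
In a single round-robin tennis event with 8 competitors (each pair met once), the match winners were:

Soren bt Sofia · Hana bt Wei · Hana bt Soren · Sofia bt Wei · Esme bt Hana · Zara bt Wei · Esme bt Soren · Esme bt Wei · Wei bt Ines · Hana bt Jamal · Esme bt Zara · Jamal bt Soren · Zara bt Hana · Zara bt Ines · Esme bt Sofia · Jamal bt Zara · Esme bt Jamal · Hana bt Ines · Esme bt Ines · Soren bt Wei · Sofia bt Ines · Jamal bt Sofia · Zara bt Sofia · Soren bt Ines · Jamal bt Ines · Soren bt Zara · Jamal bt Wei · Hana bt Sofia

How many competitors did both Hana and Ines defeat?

Hana beat: Soren, Sofia, Jamal, Ines, Wei.
Ines beat: no one.
No one was beaten by both.

0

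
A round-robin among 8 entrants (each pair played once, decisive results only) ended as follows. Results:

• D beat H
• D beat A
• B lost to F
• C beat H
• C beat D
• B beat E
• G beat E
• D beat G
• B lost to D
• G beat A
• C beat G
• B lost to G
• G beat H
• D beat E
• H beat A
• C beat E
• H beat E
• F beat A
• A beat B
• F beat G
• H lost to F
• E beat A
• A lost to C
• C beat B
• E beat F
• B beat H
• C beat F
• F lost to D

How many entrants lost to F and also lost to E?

1

F beat: A, B, G, H.
E beat: A, F.
Both beat: A — 1.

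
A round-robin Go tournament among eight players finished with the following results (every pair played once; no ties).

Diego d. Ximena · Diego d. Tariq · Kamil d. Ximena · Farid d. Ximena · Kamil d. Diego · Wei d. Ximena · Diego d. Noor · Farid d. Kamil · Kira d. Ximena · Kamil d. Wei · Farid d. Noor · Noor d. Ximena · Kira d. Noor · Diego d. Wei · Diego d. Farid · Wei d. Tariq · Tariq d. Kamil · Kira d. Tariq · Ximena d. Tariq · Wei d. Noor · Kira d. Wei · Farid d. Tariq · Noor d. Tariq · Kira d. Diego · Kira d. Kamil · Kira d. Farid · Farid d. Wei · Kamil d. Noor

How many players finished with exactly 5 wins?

Win totals: Wei 3, Kamil 4, Tariq 1, Diego 5, Ximena 1, Farid 5, Noor 2, Kira 7.
Exactly 5: Diego, Farid — 2 players.

2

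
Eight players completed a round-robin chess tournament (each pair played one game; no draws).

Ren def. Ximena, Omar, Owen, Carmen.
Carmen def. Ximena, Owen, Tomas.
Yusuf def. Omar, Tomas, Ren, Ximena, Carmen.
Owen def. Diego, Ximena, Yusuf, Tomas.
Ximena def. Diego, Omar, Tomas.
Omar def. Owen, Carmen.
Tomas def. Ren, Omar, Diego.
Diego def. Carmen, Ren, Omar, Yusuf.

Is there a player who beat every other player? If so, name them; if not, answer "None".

Highest win total is Yusuf with 5 (out of 7 possible).
Yusuf lost to Owen, Diego, so no player went undefeated.

None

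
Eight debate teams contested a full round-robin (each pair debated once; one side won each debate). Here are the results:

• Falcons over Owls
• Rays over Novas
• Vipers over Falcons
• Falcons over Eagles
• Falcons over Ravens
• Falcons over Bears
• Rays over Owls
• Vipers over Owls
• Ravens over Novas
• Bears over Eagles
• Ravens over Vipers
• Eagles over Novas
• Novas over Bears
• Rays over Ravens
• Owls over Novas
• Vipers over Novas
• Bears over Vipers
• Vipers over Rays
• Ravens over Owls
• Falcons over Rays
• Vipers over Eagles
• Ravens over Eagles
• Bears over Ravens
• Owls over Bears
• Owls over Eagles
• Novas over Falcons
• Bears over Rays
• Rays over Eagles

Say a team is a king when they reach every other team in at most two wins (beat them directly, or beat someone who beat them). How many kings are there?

7

Falcons reaches everyone (king).
Eagles cannot reach Owls, Vipers, Rays, Ravens in two steps.
Novas reaches everyone (king).
Bears reaches everyone (king).
Owls reaches everyone (king).
Vipers reaches everyone (king).
Rays reaches everyone (king).
Ravens reaches everyone (king).
Kings: Falcons, Novas, Bears, Owls, Vipers, Rays, Ravens — 7.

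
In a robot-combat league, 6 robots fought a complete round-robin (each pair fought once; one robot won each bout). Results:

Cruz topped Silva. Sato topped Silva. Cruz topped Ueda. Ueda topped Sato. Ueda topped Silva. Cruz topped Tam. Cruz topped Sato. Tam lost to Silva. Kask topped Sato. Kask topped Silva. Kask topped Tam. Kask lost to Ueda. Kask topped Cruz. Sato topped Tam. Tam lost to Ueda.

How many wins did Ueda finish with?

4

Ueda's results: beat Kask, Sato, Tam, Silva; lost to Cruz.
That is 4 wins.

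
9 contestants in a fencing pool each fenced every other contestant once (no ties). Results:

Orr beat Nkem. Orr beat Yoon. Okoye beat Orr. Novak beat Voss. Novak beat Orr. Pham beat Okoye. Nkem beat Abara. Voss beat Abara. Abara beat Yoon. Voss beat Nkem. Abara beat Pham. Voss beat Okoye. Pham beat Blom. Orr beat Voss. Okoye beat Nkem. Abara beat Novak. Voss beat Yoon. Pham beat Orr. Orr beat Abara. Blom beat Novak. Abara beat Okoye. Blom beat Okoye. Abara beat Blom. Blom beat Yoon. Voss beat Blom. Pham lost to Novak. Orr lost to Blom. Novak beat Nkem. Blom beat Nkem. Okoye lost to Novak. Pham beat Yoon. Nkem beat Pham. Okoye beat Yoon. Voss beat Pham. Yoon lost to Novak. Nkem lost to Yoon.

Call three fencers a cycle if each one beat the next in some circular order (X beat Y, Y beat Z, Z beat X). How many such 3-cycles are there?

Win totals: Okoye 3, Pham 4, Blom 5, Novak 6, Yoon 1, Voss 6, Orr 4, Abara 5, Nkem 2.
A fencer with w wins dominates both others in C(w,2) triples; summing gives 3 + 6 + 10 + 15 + 0 + 15 + 6 + 10 + 1 = 66 transitive triples.
Total triples C(9,3) = 84, so cyclic triples = 84 − 66 = 18.

18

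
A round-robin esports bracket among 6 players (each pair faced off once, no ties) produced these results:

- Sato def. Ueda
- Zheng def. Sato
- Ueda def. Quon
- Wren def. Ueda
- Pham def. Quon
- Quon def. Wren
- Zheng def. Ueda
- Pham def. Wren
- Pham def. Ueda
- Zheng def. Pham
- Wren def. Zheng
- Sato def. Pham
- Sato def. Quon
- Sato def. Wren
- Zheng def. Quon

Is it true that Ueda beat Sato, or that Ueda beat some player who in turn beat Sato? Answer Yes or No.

Ueda did not beat Sato directly.
Ueda beat Quon, but each of them lost to Sato. No two-step path.

No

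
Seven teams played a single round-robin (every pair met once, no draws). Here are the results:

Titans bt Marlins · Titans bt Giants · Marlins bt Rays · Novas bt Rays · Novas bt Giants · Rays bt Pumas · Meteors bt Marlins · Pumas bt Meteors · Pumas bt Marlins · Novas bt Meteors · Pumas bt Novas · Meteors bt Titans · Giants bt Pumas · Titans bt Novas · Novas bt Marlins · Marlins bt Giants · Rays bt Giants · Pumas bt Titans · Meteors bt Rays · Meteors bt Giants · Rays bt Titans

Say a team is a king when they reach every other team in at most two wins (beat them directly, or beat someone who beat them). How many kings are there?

5

Giants cannot reach Rays in two steps.
Meteors reaches everyone (king).
Novas reaches everyone (king).
Pumas reaches everyone (king).
Marlins cannot reach Meteors, Novas in two steps.
Titans reaches everyone (king).
Rays reaches everyone (king).
Kings: Meteors, Novas, Pumas, Titans, Rays — 5.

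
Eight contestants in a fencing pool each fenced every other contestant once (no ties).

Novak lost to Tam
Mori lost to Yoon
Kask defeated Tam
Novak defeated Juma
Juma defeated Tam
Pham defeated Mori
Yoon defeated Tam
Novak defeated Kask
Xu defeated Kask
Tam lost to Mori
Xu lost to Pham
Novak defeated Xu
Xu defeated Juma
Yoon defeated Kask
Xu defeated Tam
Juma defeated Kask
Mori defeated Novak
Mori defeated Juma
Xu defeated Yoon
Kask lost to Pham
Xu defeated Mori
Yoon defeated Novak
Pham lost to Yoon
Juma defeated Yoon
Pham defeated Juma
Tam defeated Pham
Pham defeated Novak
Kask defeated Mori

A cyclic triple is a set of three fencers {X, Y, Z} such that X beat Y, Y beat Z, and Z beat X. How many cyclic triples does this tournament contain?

Win totals: Mori 3, Tam 2, Juma 3, Novak 3, Pham 5, Kask 2, Yoon 5, Xu 5.
A fencer with w wins dominates both others in C(w,2) triples; summing gives 3 + 1 + 3 + 3 + 10 + 1 + 10 + 10 = 41 transitive triples.
Total triples C(8,3) = 56, so cyclic triples = 56 − 41 = 15.

15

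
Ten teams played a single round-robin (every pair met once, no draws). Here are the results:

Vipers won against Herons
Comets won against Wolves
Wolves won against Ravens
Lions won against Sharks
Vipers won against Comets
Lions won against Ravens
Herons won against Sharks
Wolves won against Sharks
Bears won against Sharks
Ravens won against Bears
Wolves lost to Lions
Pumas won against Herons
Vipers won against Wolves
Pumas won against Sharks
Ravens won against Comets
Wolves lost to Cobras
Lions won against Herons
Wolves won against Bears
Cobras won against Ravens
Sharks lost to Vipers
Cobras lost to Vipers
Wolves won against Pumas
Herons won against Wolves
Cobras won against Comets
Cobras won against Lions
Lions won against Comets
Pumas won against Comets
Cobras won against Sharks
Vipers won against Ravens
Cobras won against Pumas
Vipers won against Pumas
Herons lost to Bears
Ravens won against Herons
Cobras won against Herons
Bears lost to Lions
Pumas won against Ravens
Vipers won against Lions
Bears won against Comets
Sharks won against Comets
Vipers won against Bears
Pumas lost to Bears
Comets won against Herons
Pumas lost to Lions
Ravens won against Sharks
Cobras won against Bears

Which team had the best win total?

Vipers

Win totals: Comets 2, Vipers 9, Sharks 1, Wolves 4, Ravens 4, Herons 2, Bears 4, Cobras 8, Lions 7, Pumas 4.
Vipers leads with 9 wins (next highest: 8).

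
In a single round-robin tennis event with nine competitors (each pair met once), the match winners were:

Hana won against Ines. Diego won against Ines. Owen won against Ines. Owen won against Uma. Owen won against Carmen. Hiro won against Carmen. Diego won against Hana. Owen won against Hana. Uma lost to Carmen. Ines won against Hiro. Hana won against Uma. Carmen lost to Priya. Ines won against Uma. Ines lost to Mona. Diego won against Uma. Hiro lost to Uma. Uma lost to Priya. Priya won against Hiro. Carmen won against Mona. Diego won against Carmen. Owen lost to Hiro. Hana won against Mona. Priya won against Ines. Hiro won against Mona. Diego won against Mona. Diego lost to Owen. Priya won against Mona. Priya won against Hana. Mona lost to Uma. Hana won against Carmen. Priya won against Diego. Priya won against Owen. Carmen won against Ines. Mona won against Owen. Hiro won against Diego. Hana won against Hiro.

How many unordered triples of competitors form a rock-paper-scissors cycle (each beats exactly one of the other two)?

14

Win totals: Carmen 3, Diego 5, Uma 2, Hana 5, Mona 2, Ines 2, Hiro 4, Owen 5, Priya 8.
A competitor with w wins dominates both others in C(w,2) triples; summing gives 3 + 10 + 1 + 10 + 1 + 1 + 6 + 10 + 28 = 70 transitive triples.
Total triples C(9,3) = 84, so cyclic triples = 84 − 70 = 14.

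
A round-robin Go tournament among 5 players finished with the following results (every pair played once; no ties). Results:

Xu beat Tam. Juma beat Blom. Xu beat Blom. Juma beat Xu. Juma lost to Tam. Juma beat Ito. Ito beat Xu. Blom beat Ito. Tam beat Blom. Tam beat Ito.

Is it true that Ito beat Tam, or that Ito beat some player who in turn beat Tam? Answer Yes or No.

Yes

Ito did not beat Tam directly.
Ito beat Xu. Of those, Xu beat Tam.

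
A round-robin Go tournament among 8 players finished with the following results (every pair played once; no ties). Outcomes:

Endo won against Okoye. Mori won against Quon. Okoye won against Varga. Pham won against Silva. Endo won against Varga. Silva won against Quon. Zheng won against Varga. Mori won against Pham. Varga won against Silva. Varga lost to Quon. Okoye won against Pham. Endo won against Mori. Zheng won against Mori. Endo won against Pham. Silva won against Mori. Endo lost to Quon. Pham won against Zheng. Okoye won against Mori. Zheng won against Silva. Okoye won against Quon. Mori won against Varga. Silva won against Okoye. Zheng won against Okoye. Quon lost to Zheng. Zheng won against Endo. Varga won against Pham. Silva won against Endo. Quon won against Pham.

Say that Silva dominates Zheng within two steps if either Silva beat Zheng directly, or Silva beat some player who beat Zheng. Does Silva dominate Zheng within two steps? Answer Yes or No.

Silva did not beat Zheng directly.
Silva beat Quon, Endo, Mori, Okoye, but each of them lost to Zheng. No two-step path.

No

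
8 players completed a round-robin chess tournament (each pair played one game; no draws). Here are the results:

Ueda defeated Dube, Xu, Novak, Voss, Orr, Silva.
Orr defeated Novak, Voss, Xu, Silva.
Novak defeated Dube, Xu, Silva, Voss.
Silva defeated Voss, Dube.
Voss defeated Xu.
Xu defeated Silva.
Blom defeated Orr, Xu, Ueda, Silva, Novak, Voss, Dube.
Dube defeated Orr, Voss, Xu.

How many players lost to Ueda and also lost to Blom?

6

Ueda beat: Voss, Novak, Orr, Silva, Xu, Dube.
Blom beat: Voss, Novak, Orr, Silva, Ueda, Xu, Dube.
Both beat: Voss, Novak, Orr, Silva, Xu, Dube — 6.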